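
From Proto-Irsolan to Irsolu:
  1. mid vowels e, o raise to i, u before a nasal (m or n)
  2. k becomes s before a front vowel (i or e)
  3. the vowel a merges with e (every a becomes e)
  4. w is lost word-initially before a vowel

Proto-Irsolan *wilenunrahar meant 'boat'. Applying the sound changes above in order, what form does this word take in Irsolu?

Irsolu: *wilenunrahar
  wilenunrahar → wilinunrahar   [pre-nasal raising]
  wilinunrahar (rule 2 does not apply)
  wilinunrahar → wilinunreher   [vowel merger]
  wilinunreher → ilinunreher   [glide loss]
  giving Irsolu ilinunreher.

ilinunreher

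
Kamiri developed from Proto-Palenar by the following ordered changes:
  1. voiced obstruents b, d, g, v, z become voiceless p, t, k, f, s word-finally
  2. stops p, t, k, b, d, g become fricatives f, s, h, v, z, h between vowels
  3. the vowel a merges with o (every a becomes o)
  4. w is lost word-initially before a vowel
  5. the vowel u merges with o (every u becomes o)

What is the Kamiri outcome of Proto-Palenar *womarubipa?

omorovifo

Kamiri: *womarubipa > womaruvifa > womoruvifo > omoruvifo > omorovifo  (by intervocalic lenition, vowel merger, glide loss, vowel merger)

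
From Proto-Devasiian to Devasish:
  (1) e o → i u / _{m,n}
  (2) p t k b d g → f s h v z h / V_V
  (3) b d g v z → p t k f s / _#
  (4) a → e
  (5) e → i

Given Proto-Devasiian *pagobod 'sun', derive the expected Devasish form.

pihovot

Devasish: *pagobod
  pagobod (rule 1 does not apply)
  pagobod → pahovod   [intervocalic lenition]
  pahovod → pahovot   [final devoicing]
  pahovot → pehovot   [vowel merger]
  pehovot → pihovot   [vowel merger]
  giving Devasish pihovot.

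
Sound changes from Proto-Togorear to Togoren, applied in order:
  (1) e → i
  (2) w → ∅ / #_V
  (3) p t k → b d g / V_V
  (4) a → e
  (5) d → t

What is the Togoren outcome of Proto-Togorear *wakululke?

Togoren: *wakululke
  wakululke → wakululki   [vowel merger]
  wakululki → akululki   [glide loss]
  akululki → agululki   [intervocalic voicing]
  agululki → egululki   [vowel merger]
  egululki (rule 5 does not apply)
  giving Togoren egululki.

egululki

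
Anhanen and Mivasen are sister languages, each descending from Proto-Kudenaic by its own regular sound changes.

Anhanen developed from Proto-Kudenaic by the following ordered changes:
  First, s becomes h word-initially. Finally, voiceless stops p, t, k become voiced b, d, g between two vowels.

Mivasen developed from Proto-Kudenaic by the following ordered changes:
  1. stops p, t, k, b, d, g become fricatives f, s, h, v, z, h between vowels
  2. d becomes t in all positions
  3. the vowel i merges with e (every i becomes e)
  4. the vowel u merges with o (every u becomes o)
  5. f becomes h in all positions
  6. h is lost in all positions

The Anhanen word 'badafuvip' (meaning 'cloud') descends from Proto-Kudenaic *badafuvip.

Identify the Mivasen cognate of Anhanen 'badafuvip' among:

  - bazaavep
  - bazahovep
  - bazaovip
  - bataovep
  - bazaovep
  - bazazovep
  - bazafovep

bazaovep

Mivasen: start from *badafuvip.
  rule 1 (intervocalic lenition): badafuvip → bazafuvip
  rule 2: no change — bazafuvip
  rule 3 (vowel merger): bazafuvip → bazafuvep
  rule 4 (vowel merger): bazafuvep → bazafovep
  rule 5 (unconditioned shift): bazafovep → bazahovep
  rule 6 (h-loss): bazahovep → bazaovep
  ⇒ Mivasen bazaovep
The other candidates each miss or misapply at least one Mivasen change.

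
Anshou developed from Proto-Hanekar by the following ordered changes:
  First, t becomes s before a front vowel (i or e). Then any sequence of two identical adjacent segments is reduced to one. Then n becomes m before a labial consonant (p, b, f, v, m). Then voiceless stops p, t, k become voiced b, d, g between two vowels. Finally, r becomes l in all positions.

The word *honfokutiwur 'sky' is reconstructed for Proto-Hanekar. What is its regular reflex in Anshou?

Anshou: *honfokutiwur > honfokusiwur > homfokusiwur > homfogusiwur > homfogusiwul  (by palatalisation, nasal place assimilation, intervocalic voicing, unconditioned shift)

homfogusiwul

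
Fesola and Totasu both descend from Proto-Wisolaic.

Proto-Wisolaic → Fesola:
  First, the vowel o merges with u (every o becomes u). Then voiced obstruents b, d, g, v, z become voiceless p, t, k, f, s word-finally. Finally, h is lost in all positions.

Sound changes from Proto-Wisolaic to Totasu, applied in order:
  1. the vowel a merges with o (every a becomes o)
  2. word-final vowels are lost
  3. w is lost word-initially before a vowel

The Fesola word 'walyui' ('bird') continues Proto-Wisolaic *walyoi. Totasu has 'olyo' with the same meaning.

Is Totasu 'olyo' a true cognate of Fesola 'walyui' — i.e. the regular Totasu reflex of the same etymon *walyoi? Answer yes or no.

yes

Derive the expected Totasu reflex of *walyoi:
Totasu: *walyoi
  walyoi → wolyoi   [vowel merger]
  wolyoi → wolyo   [apocope]
  wolyo → olyo   [glide loss]
  giving Totasu olyo.
Totasu 'olyo' matches the regular reflex exactly, so the pair is cognate.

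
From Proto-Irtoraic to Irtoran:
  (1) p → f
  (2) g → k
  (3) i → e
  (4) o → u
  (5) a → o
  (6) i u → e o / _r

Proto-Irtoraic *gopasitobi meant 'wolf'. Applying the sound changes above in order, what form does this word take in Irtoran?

kufosetube

Irtoran: *gopasitobi > gofasitobi > kofasitobi > kofasetobe > kufasetube > kufosetube  (by unconditioned shift, unconditioned shift, vowel merger, vowel merger, vowel merger)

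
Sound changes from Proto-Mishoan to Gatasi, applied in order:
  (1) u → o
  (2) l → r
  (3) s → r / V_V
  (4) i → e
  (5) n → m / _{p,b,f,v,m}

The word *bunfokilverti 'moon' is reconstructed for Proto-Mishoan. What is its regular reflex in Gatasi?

Gatasi: *bunfokilverti > bonfokilverti > bonfokirverti > bonfokerverte > bomfokerverte  (by vowel merger, unconditioned shift, vowel merger, nasal place assimilation)

bomfokerverte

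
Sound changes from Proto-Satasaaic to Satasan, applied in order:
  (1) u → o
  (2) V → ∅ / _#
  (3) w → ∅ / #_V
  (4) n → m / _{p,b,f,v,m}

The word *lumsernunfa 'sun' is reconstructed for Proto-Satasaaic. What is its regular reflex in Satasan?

Satasan: start from *lumsernunfa.
  rule 1 (vowel merger): lumsernunfa → lomsernonfa
  rule 2 (apocope): lomsernonfa → lomsernonf
  rule 3: no change — lomsernonf
  rule 4 (nasal place assimilation): lomsernonf → lomsernomf
  ⇒ Satasan lomsernomf

lomsernomf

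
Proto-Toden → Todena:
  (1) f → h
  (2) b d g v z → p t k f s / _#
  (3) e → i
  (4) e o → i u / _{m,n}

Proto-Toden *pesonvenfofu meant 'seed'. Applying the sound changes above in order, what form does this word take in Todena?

pisunvinhohu

Todena: *pesonvenfofu > pesonvenhohu > pisonvinhohu > pisunvinhohu  (by unconditioned shift, vowel merger, pre-nasal raising)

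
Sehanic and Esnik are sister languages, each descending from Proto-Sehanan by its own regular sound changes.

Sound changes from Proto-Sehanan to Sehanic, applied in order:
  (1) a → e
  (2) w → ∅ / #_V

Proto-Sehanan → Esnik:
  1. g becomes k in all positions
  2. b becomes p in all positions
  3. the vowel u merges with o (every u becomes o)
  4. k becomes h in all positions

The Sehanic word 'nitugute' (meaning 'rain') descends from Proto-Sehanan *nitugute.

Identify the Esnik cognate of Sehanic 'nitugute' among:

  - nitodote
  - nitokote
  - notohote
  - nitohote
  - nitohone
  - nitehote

nitohote

Esnik: *nitugute > nitukute > nitokote > nitohote  (by unconditioned shift, vowel merger, unconditioned shift)
Only 'nitohote' matches the regular Esnik development of *nitugute.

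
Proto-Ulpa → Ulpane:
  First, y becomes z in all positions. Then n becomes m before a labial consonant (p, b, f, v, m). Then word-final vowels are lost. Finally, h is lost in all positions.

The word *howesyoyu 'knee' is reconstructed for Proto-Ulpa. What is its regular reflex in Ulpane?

Ulpane: *howesyoyu
  howesyoyu → howeszozu   [unconditioned shift]
  howeszozu (rule 2 does not apply)
  howeszozu → howeszoz   [apocope]
  howeszoz → oweszoz   [h-loss]
  giving Ulpane oweszoz.

oweszoz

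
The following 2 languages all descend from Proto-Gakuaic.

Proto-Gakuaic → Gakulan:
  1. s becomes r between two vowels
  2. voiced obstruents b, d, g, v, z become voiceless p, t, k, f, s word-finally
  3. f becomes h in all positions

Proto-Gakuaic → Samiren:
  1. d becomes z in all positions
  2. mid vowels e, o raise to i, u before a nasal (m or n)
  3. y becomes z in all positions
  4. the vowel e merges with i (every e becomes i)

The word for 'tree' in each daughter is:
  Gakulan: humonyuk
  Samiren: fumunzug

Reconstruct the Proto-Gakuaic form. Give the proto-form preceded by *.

*fumonyug

Position 1: Gakulan has h, Samiren has f. Samiren preserves f here (none of its changes turn any other segment into f), so the proto-segment is *f.
Position 4: Gakulan has o, Samiren has u. Gakulan preserves o here (none of its changes turn any other segment into o), so the proto-segment is *o.
This points to *fumonyug. Verify forward in each daughter:
Gakulan: *fumonyug > fumonyuk > humonyuk  (by final devoicing, unconditioned shift)
Samiren: start from *fumonyug.
  rule 1: no change — fumonyug
  rule 2 (pre-nasal raising): fumonyug → fumunyug
  rule 3 (unconditioned shift): fumunyug → fumunzug
  rule 4: no change — fumunzug
  ⇒ Samiren fumunzug
*fumonyug is the unique common source.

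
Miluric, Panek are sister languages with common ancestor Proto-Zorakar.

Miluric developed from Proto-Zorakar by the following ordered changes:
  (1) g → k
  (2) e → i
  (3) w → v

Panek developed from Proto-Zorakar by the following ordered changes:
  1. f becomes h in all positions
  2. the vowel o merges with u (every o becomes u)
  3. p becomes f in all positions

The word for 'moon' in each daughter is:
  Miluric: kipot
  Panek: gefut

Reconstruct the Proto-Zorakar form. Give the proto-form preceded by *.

*gepot

Position 3: Miluric has p, Panek has f. Miluric preserves p here (none of its changes turn any other segment into p), so the proto-segment is *p.
Position 2: Miluric has i, Panek has e. Panek preserves e here (none of its changes turn any other segment into e), so the proto-segment is *e.
Verify the candidate proto-form against each daughter:
Miluric: *gepot
  gepot → kepot   [unconditioned shift]
  kepot → kipot   [vowel merger]
  kipot (rule 3 does not apply)
  giving Miluric kipot.
Panek: *gepot > geput > gefut  (by vowel merger, unconditioned shift)
*gepot is the unique common source.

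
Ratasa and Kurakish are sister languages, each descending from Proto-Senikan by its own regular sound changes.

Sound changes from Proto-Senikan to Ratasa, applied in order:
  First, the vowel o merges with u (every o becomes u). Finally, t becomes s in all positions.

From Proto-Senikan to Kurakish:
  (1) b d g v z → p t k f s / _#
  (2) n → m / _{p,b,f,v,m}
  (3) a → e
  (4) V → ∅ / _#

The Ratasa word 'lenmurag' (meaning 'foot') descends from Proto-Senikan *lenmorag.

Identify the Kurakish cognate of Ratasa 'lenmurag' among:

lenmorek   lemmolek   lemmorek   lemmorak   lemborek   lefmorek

lemmorek

Kurakish: *lenmorag > lenmorak > lemmorak > lemmorek  (by final devoicing, nasal place assimilation, vowel merger)
Among the options, 'lemmorek' alone shows every Kurakish change applied in order.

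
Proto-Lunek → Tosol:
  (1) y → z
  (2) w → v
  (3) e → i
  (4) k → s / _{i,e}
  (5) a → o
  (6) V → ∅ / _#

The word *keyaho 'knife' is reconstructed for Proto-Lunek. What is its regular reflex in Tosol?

Tosol: *keyaho
  keyaho → kezaho   [unconditioned shift]
  kezaho (rule 2 does not apply)
  kezaho → kizaho   [vowel merger]
  kizaho → sizaho   [palatalisation]
  sizaho → sizoho   [vowel merger]
  sizoho → sizoh   [apocope]
  giving Tosol sizoh.

sizoh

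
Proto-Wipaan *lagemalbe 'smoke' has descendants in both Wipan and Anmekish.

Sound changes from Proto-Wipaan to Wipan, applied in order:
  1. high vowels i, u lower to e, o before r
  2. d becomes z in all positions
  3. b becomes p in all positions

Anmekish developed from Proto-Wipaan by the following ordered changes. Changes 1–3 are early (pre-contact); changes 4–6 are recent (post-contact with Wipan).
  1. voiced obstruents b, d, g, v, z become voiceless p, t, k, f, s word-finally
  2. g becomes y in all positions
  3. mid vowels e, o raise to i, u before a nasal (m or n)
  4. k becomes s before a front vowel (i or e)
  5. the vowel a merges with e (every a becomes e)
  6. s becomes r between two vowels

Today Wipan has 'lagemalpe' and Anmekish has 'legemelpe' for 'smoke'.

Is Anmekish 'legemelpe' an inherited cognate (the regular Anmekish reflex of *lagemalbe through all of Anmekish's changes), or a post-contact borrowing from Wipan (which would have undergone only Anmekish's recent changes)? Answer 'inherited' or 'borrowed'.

borrowed

If inherited, *lagemalbe would pass through all of Anmekish's changes:
Anmekish: *lagemalbe > layemalbe > layimalbe > leyimelbe  (by unconditioned shift, pre-nasal raising, vowel merger)
If borrowed from Wipan 'lagemalpe' after the early changes, it would undergo only the recent ones:
  rule 4 (palatalisation): no change (lagemalpe)
  rule 5 (vowel merger): lagemalpe → legemelpe
  rule 6 (rhotacism): no change (legemelpe)
  ⇒ as a loan: legemelpe
Anmekish 'legemelpe' matches the loan outcome 'legemelpe', not the inherited 'leyimelbe' — it skipped the early Anmekish changes, so it was borrowed from Wipan.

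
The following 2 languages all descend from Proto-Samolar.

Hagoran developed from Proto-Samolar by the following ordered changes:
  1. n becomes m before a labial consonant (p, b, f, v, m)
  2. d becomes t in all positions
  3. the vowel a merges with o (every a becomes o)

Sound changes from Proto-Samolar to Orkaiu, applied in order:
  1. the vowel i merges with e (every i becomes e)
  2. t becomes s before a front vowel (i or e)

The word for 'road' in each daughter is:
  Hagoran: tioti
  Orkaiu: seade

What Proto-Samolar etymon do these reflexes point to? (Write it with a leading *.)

*tiadi

Position 3: Hagoran has o, Orkaiu has a. Orkaiu preserves a here (none of its changes turn any other segment into a), so the proto-segment is *a.
Position 2: Hagoran has i, Orkaiu has e. Hagoran preserves i here (none of its changes turn any other segment into i), so the proto-segment is *i.
Continuing position by position gives *tiadi; check it forward:
Hagoran: start from *tiadi.
  rule 1: no change — tiadi
  rule 2 (unconditioned shift): tiadi → tiati
  rule 3 (vowel merger): tiati → tioti
  ⇒ Hagoran tioti
Orkaiu: *tiadi
  tiadi → teade   [vowel merger]
  teade → seade   [palatalisation]
  giving Orkaiu seade.
No other proto-form is consistent with every reflex, so the reconstruction is *tiadi.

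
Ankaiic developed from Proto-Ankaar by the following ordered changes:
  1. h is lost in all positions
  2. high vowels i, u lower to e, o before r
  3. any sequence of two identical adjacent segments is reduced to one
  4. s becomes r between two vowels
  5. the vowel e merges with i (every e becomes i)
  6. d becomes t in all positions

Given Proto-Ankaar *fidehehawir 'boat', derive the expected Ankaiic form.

Ankaiic: *fidehehawir
  fidehehawir → fideeawir   [h-loss]
  fideeawir → fideeawer   [pre-rhotic lowering]
  fideeawer → fideawer   [degemination]
  fideawer (rule 4 does not apply)
  fideawer → fidiawir   [vowel merger]
  fidiawir → fitiawir   [unconditioned shift]
  giving Ankaiic fitiawir.

fitiawir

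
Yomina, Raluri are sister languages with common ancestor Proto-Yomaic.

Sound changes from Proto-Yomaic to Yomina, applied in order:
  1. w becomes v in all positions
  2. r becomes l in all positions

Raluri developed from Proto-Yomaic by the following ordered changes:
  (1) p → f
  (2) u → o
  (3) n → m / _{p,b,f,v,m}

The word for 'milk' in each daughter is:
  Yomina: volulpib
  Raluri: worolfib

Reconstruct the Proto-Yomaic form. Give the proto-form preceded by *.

Position 4: Yomina has u, Raluri has o. Yomina preserves u here (none of its changes turn any other segment into u), so the proto-segment is *u.
Position 6: Yomina has p, Raluri has f. Yomina preserves p here (none of its changes turn any other segment into p), so the proto-segment is *p.
Continuing position by position gives *worulpib; check it forward:
Yomina: *worulpib
  worulpib → vorulpib   [unconditioned shift]
  vorulpib → volulpib   [unconditioned shift]
  giving Yomina volulpib.
Raluri: start from *worulpib.
  rule 1 (unconditioned shift): worulpib → worulfib
  rule 2 (vowel merger): worulfib → worolfib
  rule 3: no change — worolfib
  ⇒ Raluri worolfib
*worulpib is the unique common source.

*worulpib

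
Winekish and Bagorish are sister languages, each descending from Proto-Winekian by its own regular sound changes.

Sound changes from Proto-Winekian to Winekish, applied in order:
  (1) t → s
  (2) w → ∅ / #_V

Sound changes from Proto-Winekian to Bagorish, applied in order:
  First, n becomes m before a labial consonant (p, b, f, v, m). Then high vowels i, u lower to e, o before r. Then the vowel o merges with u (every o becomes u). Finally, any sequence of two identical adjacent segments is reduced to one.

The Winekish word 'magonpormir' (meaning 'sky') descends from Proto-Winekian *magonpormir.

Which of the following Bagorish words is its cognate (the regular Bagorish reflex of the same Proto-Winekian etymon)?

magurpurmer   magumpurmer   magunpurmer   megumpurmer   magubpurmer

magumpurmer

Bagorish: start from *magonpormir.
  rule 1 (nasal place assimilation): magonpormir → magompormir
  rule 2 (pre-rhotic lowering): magompormir → magompormer
  rule 3 (vowel merger): magompormer → magumpurmer
  rule 4: no change — magumpurmer
  ⇒ Bagorish magumpurmer
Only 'magumpurmer' matches the regular Bagorish development of *magonpormir.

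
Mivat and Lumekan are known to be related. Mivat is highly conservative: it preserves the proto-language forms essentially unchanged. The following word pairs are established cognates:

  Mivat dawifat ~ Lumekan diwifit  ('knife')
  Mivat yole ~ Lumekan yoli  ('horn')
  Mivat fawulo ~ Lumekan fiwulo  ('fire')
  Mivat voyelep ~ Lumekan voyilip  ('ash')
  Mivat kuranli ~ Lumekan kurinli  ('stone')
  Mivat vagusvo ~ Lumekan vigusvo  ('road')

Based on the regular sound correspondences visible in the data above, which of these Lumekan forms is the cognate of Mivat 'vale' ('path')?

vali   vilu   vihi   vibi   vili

vili

dawifat ~ diwifit, fawulo ~ fiwulo — Mivat a corresponds to Lumekan i after a consonant, before a consonant other than r, m, n, p, b, f, v.
yole ~ yoli — Mivat e corresponds to Lumekan i word-finally.
Applying these to Mivat 'vale':
  vale → vile   (a→i after a consonant, before a consonant other than r, m, n, p, b, f, v)
  vile → vili   (e→i word-finally)
So the Lumekan cognate is 'vili'.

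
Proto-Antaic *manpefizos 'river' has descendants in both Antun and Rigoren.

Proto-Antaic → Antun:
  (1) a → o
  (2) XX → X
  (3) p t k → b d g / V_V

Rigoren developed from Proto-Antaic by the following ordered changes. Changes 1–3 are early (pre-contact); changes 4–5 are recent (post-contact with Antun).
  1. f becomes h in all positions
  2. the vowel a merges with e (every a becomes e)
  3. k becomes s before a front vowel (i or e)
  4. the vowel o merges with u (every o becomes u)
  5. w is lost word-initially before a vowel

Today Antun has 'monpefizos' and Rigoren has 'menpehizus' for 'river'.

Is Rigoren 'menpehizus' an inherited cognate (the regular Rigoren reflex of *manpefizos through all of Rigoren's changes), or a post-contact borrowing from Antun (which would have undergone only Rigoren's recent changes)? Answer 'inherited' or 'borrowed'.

If inherited, *manpefizos would pass through all of Rigoren's changes:
Rigoren: start from *manpefizos.
  rule 1 (unconditioned shift): manpefizos → manpehizos
  rule 2 (vowel merger): manpehizos → menpehizos
  rule 3: no change — menpehizos
  rule 4 (vowel merger): menpehizos → menpehizus
  rule 5: no change — menpehizus
  ⇒ Rigoren menpehizus
If borrowed from Antun 'monpefizos' after the early changes, it would undergo only the recent ones:
  rule 4 (vowel merger): monpefizos → munpefizus
  rule 5 (glide loss): no change (munpefizus)
  ⇒ as a loan: munpefizus
Rigoren 'menpehizus' matches the inherited outcome exactly, so it is an inherited cognate, not a loan.

inherited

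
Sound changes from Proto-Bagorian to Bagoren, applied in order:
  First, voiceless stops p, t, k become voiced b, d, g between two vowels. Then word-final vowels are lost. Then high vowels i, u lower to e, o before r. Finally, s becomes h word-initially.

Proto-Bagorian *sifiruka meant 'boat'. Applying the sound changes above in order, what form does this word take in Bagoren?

hiferug

Bagoren: *sifiruka
  sifiruka → sifiruga   [intervocalic voicing]
  sifiruga → sifirug   [apocope]
  sifirug → siferug   [pre-rhotic lowering]
  siferug → hiferug   [debuccalisation]
  giving Bagoren hiferug.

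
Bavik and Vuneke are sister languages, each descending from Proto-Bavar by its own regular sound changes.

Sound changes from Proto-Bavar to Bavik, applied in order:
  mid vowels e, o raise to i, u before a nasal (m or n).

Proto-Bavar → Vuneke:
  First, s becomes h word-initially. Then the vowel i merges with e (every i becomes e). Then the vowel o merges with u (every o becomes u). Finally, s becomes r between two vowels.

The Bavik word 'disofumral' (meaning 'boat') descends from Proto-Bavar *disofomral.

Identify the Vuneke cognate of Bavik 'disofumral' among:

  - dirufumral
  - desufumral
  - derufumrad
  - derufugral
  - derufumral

Vuneke: *disofomral
  disofomral (rule 1 does not apply)
  disofomral → desofomral   [vowel merger]
  desofomral → desufumral   [vowel merger]
  desufumral → derufumral   [rhotacism]
  giving Vuneke derufumral.
Only 'derufumral' matches the regular Vuneke development of *disofomral.

derufumral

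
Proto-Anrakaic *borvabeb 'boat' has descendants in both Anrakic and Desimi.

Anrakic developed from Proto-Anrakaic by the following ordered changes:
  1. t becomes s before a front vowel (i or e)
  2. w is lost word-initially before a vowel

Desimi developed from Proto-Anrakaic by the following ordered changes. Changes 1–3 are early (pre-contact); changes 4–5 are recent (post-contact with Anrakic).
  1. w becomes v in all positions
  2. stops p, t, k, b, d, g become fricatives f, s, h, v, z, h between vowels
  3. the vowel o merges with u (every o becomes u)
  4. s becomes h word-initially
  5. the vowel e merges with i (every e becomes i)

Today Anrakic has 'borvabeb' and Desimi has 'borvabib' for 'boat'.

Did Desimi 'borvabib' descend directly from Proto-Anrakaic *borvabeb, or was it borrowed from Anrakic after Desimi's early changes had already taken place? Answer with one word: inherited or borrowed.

borrowed

If inherited, *borvabeb would pass through all of Desimi's changes:
Desimi: *borvabeb
  borvabeb (rule 1 does not apply)
  borvabeb → borvaveb   [intervocalic lenition]
  borvaveb → burvaveb   [vowel merger]
  burvaveb (rule 4 does not apply)
  burvaveb → burvavib   [vowel merger]
  giving Desimi burvavib.
If borrowed from Anrakic 'borvabeb' after the early changes, it would undergo only the recent ones:
  rule 4 (debuccalisation): no change (borvabeb)
  rule 5 (vowel merger): borvabeb → borvabib
  ⇒ as a loan: borvabib
Desimi 'borvabib' matches the loan outcome 'borvabib', not the inherited 'burvavib' — it skipped the early Desimi changes, so it was borrowed from Anrakic.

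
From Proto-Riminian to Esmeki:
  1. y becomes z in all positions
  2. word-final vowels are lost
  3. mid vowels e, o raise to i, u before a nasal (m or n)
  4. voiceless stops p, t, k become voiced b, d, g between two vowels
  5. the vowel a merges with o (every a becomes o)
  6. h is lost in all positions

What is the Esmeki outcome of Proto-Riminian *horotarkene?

orodorkin

Esmeki: *horotarkene
  horotarkene (rule 1 does not apply)
  horotarkene → horotarken   [apocope]
  horotarken → horotarkin   [pre-nasal raising]
  horotarkin → horodarkin   [intervocalic voicing]
  horodarkin → horodorkin   [vowel merger]
  horodorkin → orodorkin   [h-loss]
  giving Esmeki orodorkin.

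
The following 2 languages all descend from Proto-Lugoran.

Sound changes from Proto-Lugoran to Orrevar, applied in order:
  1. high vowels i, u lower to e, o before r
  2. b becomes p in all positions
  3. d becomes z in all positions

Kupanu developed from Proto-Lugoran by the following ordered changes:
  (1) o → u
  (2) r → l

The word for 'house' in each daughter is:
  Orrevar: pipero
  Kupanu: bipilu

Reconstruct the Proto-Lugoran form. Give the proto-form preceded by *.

*bipiro

Position 4: Orrevar has e, Kupanu has i. Kupanu preserves i here (none of its changes turn any other segment into i), so the proto-segment is *i.
Position 5: Orrevar has r, Kupanu has l. Orrevar preserves r here (none of its changes turn any other segment into r), so the proto-segment is *r.
Position 1: Orrevar has p, Kupanu has b. Kupanu preserves b here (none of its changes turn any other segment into b), so the proto-segment is *b.
Verify the candidate proto-form against each daughter:
Orrevar: *bipiro > bipero > pipero  (by pre-rhotic lowering, unconditioned shift)
Kupanu: *bipiro > bipiru > bipilu  (by vowel merger, unconditioned shift)
Only *bipiro yields all of Orrevar pipero, Kupanu bipilu.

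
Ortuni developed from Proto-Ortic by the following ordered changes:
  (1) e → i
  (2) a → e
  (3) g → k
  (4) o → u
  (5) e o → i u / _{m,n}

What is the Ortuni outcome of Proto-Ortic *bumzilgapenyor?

bumzilkepinyur

Ortuni: start from *bumzilgapenyor.
  rule 1 (vowel merger): bumzilgapenyor → bumzilgapinyor
  rule 2 (vowel merger): bumzilgapinyor → bumzilgepinyor
  rule 3 (unconditioned shift): bumzilgepinyor → bumzilkepinyor
  rule 4 (vowel merger): bumzilkepinyor → bumzilkepinyur
  rule 5: no change — bumzilkepinyur
  ⇒ Ortuni bumzilkepinyur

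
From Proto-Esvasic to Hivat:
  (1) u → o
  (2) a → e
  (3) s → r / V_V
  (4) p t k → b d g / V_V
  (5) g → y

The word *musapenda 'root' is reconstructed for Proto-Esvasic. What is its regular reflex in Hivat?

Hivat: *musapenda > mosapenda > mosepende > morepende > morebende  (by vowel merger, vowel merger, rhotacism, intervocalic voicing)

morebende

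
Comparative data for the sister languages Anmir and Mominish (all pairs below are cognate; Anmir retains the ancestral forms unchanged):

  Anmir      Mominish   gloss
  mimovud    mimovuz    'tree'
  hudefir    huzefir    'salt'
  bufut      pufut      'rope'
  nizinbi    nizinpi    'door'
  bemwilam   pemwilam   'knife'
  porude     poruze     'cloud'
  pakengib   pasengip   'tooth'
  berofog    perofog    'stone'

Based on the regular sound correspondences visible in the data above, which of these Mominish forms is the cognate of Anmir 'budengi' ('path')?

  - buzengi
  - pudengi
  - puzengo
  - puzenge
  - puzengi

bufut ~ pufut — Anmir b corresponds to Mominish p word-initially before a back vowel.
hudefir ~ huzefir, porude ~ poruze — Anmir d corresponds to Mominish z between vowels (before a front vowel).
Applying these to Anmir 'budengi':
  budengi → pudengi   (b→p word-initially before a back vowel)
  pudengi → puzengi   (d→z between vowels (before a front vowel))
So the Mominish cognate is 'puzengi'.

puzengi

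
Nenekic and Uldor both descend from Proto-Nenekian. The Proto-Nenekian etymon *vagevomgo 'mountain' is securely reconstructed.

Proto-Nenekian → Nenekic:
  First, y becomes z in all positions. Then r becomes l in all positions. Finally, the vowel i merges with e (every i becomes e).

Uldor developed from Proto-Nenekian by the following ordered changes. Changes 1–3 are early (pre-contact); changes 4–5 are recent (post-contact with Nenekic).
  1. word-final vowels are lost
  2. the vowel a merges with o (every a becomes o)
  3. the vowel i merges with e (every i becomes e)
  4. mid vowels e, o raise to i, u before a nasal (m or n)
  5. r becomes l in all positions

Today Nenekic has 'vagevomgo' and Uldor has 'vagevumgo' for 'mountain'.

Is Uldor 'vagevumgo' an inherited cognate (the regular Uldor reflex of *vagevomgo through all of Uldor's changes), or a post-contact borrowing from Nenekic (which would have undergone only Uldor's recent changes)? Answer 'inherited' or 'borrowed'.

If inherited, *vagevomgo would pass through all of Uldor's changes:
Uldor: *vagevomgo
  vagevomgo → vagevomg   [apocope]
  vagevomg → vogevomg   [vowel merger]
  vogevomg (rule 3 does not apply)
  vogevomg → vogevumg   [pre-nasal raising]
  vogevumg (rule 5 does not apply)
  giving Uldor vogevumg.
If borrowed from Nenekic 'vagevomgo' after the early changes, it would undergo only the recent ones:
  rule 4 (pre-nasal raising): vagevomgo → vagevumgo
  rule 5 (unconditioned shift): no change (vagevumgo)
  ⇒ as a loan: vagevumgo
Uldor 'vagevumgo' matches the loan outcome 'vagevumgo', not the inherited 'vogevumg' — it skipped the early Uldor changes, so it was borrowed from Nenekic.

borrowed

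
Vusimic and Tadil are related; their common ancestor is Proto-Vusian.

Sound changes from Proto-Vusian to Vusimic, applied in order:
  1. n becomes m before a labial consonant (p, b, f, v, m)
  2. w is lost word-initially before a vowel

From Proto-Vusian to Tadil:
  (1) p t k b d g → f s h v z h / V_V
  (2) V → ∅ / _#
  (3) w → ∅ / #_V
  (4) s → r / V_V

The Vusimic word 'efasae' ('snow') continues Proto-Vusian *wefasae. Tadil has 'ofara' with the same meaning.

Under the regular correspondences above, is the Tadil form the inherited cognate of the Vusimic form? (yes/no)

no

Derive the expected Tadil reflex of *wefasae:
Tadil: start from *wefasae.
  rule 1: no change — wefasae
  rule 2 (apocope): wefasae → wefasa
  rule 3 (glide loss): wefasa → efasa
  rule 4 (rhotacism): efasa → efara
  ⇒ Tadil efara
The regular Tadil reflex would be 'efara', but the attested form is 'ofara'. The correspondence is irregular, so they are not cognates (the Tadil form has a different source).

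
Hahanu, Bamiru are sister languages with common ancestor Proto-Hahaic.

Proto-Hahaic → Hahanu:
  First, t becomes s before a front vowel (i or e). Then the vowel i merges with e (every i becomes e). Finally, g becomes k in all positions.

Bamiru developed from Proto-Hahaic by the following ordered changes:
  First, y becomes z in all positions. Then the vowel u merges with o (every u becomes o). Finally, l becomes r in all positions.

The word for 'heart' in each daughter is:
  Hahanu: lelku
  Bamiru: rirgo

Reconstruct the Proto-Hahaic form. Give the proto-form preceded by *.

Position 2: Hahanu has e, Bamiru has i. Bamiru preserves i here (none of its changes turn any other segment into i), so the proto-segment is *i.
Position 4: Hahanu has k, Bamiru has g. Bamiru preserves g here (none of its changes turn any other segment into g), so the proto-segment is *g.
Position 5: Hahanu has u, Bamiru has o. Hahanu preserves u here (none of its changes turn any other segment into u), so the proto-segment is *u.
Continuing position by position gives *lilgu; check it forward:
Hahanu: start from *lilgu.
  rule 1: no change — lilgu
  rule 2 (vowel merger): lilgu → lelgu
  rule 3 (unconditioned shift): lelgu → lelku
  ⇒ Hahanu lelku
Bamiru: *lilgu
  lilgu (rule 1 does not apply)
  lilgu → lilgo   [vowel merger]
  lilgo → rirgo   [unconditioned shift]
  giving Bamiru rirgo.
Only *lilgu yields all of Hahanu lelku, Bamiru rirgo.

*lilgu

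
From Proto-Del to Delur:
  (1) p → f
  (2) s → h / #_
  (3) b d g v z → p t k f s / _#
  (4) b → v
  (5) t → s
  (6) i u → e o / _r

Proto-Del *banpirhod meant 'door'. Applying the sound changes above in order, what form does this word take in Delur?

Delur: *banpirhod
  banpirhod → banfirhod   [unconditioned shift]
  banfirhod (rule 2 does not apply)
  banfirhod → banfirhot   [final devoicing]
  banfirhot → vanfirhot   [unconditioned shift]
  vanfirhot → vanfirhos   [unconditioned shift]
  vanfirhos → vanferhos   [pre-rhotic lowering]
  giving Delur vanferhos.

vanferhos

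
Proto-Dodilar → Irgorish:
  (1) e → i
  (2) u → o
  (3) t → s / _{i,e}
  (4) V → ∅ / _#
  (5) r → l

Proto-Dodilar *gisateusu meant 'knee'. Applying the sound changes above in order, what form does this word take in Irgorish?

gisasios

Irgorish: start from *gisateusu.
  rule 1 (vowel merger): gisateusu → gisatiusu
  rule 2 (vowel merger): gisatiusu → gisatioso
  rule 3 (palatalisation): gisatioso → gisasioso
  rule 4 (apocope): gisasioso → gisasios
  rule 5: no change — gisasios
  ⇒ Irgorish gisasios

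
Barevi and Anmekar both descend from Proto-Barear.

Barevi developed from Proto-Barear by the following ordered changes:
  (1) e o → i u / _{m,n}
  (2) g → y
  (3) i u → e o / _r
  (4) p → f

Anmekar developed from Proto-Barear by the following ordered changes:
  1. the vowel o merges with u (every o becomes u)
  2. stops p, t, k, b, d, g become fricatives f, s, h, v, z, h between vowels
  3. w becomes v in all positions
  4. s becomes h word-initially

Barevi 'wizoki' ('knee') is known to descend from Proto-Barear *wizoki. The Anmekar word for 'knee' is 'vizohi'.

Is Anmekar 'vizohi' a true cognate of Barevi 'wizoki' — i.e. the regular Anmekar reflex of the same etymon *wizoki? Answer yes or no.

Derive the expected Anmekar reflex of *wizoki:
Anmekar: start from *wizoki.
  rule 1 (vowel merger): wizoki → wizuki
  rule 2 (intervocalic lenition): wizuki → wizuhi
  rule 3 (unconditioned shift): wizuhi → vizuhi
  rule 4: no change — vizuhi
  ⇒ Anmekar vizuhi
The regular Anmekar reflex would be 'vizuhi', but the attested form is 'vizohi'. The correspondence is irregular, so they are not cognates (the Anmekar form has a different source).

no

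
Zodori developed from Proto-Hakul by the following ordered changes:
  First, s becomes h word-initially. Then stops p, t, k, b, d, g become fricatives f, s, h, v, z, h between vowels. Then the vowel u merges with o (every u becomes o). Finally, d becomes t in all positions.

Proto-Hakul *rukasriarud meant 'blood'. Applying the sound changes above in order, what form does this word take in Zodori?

rohasriarot

Zodori: *rukasriarud > ruhasriarud > rohasriarod > rohasriarot  (by intervocalic lenition, vowel merger, unconditioned shift)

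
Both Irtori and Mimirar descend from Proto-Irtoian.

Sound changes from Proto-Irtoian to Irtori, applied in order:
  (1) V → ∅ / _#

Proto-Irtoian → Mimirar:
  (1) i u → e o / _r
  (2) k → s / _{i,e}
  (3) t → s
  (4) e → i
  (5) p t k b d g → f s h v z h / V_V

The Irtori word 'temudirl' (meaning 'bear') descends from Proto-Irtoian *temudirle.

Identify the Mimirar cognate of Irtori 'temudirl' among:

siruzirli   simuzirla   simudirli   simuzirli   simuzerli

simuzirli

Mimirar: *temudirle
  temudirle → temuderle   [pre-rhotic lowering]
  temuderle (rule 2 does not apply)
  temuderle → semuderle   [unconditioned shift]
  semuderle → simudirli   [vowel merger]
  simudirli → simuzirli   [intervocalic lenition]
  giving Mimirar simuzirli.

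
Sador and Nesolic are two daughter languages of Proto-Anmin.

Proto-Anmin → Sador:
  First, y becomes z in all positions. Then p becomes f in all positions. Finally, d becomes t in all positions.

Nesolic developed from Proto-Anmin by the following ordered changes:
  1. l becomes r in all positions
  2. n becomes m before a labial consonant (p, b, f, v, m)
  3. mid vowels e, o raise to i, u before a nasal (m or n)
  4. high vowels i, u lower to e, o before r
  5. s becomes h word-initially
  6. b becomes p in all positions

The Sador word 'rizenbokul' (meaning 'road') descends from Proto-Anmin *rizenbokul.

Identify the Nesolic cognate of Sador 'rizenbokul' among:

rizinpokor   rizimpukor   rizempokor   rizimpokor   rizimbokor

Nesolic: start from *rizenbokul.
  rule 1 (unconditioned shift): rizenbokul → rizenbokur
  rule 2 (nasal place assimilation): rizenbokur → rizembokur
  rule 3 (pre-nasal raising): rizembokur → rizimbokur
  rule 4 (pre-rhotic lowering): rizimbokur → rizimbokor
  rule 5: no change — rizimbokor
  rule 6 (unconditioned shift): rizimbokor → rizimpokor
  ⇒ Nesolic rizimpokor
Among the options, 'rizimpokor' alone shows every Nesolic change applied in order.

rizimpokor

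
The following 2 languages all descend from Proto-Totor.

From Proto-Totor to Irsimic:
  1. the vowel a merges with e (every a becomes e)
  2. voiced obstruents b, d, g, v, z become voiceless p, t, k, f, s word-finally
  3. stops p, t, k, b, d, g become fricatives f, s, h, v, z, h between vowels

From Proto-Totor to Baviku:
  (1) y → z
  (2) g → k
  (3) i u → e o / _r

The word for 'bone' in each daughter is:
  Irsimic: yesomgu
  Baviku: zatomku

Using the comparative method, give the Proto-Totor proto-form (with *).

*yatomgu

Position 6: Irsimic has g, Baviku has k. Irsimic preserves g here (none of its changes turn any other segment into g), so the proto-segment is *g.
Position 1: Irsimic has y, Baviku has z. Irsimic preserves y here (none of its changes turn any other segment into y), so the proto-segment is *y.
Position 3: Irsimic has s, Baviku has t. Baviku preserves t here (none of its changes turn any other segment into t), so the proto-segment is *t.
Continuing position by position gives *yatomgu; check it forward:
Irsimic: *yatomgu
  yatomgu → yetomgu   [vowel merger]
  yetomgu (rule 2 does not apply)
  yetomgu → yesomgu   [intervocalic lenition]
  giving Irsimic yesomgu.
Baviku: start from *yatomgu.
  rule 1 (unconditioned shift): yatomgu → zatomgu
  rule 2 (unconditioned shift): zatomgu → zatomku
  rule 3: no change — zatomku
  ⇒ Baviku zatomku
*yatomgu is the unique common source.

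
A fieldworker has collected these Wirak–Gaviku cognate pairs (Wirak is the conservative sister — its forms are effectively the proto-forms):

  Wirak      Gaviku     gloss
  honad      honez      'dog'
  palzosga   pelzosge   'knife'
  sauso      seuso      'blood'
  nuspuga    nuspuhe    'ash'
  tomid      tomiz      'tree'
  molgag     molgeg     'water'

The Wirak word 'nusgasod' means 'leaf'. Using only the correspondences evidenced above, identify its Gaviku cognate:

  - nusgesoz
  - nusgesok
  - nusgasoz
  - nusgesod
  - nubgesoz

nusgesoz

honad ~ honez, palzosga ~ pelzosge — Wirak a corresponds to Gaviku e after a consonant, before a consonant other than r, m, n, p, b, f, v.
honad ~ honez, tomid ~ tomiz — Wirak d corresponds to Gaviku z word-finally.
Applying these to Wirak 'nusgasod':
  nusgasod → nusgesod   (a→e after a consonant, before a consonant other than r, m, n, p, b, f, v)
  nusgesod → nusgesoz   (d→z word-finally)
So the Gaviku cognate is 'nusgesoz'.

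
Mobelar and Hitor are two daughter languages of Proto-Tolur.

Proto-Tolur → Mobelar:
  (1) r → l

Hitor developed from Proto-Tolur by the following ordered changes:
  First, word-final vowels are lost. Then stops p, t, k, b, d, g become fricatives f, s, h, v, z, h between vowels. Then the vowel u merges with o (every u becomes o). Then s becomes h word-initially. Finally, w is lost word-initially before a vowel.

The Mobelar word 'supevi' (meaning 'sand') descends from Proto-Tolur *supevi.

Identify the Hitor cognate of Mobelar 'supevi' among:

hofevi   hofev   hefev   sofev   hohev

Hitor: *supevi > supev > sufev > sofev > hofev  (by apocope, intervocalic lenition, vowel merger, debuccalisation)
Among the options, 'hofev' alone shows every Hitor change applied in order.

hofev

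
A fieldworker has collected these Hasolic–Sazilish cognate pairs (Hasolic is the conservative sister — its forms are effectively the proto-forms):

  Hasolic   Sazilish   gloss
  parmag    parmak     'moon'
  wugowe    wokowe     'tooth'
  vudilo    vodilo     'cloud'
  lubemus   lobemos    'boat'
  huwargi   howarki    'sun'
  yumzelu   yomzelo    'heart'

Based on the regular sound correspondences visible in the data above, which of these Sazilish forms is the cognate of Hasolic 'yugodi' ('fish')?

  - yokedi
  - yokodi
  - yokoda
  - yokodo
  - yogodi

yokodi

wugowe ~ wokowe, vudilo ~ vodilo — Hasolic u corresponds to Sazilish o after a consonant, before a consonant other than r, m, n, p, b, f, v.
wugowe ~ wokowe — Hasolic g corresponds to Sazilish k between vowels (before a back vowel).
Applying these to Hasolic 'yugodi':
  yugodi → yogodi   (u→o after a consonant, before a consonant other than r, m, n, p, b, f, v)
  yogodi → yokodi   (g→k between vowels (before a back vowel))
So the Sazilish cognate is 'yokodi'.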